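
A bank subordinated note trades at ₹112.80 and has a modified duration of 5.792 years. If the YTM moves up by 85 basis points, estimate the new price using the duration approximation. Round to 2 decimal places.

₹107.25

Duration approximation: ΔP/P ≈ -D_mod · Δy = -5.792 × (+0.0085) = -0.049232.
New price ≈ 112.80 × (1 - 0.049232) = 107.2466304.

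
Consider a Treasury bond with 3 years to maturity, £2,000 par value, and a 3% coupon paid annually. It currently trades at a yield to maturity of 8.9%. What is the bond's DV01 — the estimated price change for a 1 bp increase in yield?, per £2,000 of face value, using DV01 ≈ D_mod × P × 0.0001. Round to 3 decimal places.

Periodic yield y = 0.089.
  t   CF        PV=CF/(1+0.089)^t    t·PV
  1        60.00        55.0964        55.0964
  2        60.00        50.5936       101.1872
  3     2,060.00     1,595.0841     4,785.2522
  Σ                  1,700.7741     4,941.5358
P = 1,700.7741; D_Mac = 2.90546 yrs; D_mod = 2.66801 yrs.
DV01 ≈ 2.66801 × 1,700.7741 × 0.0001 = 0.453768.

£0.454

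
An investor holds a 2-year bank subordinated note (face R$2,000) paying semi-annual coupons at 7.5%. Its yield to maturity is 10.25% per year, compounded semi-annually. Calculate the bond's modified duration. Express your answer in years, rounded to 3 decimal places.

Periodic yield y = 0.05125. First find Macaulay duration:
  t   CF        PV=CF/(1+0.05125)^t    t·PV
  1        75.00        71.3436        71.3436
  2        75.00        67.8655       135.7311
  3        75.00        64.5570       193.6710
  4     2,075.00     1,699.0027     6,796.0107
  Σ                  1,902.7688     7,196.7564
P = 1,902.7688; Macaulay duration = 7,196.7564 / 1,902.7688 = 3.78225 half-year periods = 1.89113 years.
Modified duration = D_Mac / (1 + y) = 1.89113 / 1.05125 = 1.79893 years.

1.799 years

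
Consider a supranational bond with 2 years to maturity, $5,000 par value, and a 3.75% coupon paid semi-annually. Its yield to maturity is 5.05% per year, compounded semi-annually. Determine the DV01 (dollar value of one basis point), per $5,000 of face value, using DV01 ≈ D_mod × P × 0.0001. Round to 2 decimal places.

Periodic yield y = 0.02525.
  t   CF        PV=CF/(1+0.02525)^t    t·PV
  1        93.75        91.4411        91.4411
  2        93.75        89.1891       178.3782
  3        93.75        86.9925       260.9776
  4     5,093.75     4,610.1867    18,440.7468
  Σ                  4,877.8094    18,971.5437
P = 4,877.8094; D_Mac = 3.88936 half-year periods = 1.94468 yrs; D_mod = 1.89678 yrs.
DV01 ≈ 1.89678 × 4,877.8094 × 0.0001 = 0.925215.

$0.93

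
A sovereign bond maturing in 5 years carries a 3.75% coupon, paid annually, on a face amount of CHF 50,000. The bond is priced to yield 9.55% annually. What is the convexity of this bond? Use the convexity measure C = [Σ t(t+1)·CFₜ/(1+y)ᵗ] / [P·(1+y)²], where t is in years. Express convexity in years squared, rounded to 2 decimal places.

22.34

With y = 0.0955:
  t   CF        PV=CF/(1+0.0955)^t    t·PV        t(t+1)·PV
  1     1,875.00     1,711.5472     1,711.5472       3,423.0945
  2     1,875.00     1,562.3434     3,124.6869       9,374.0606
  3     1,875.00     1,426.1465     4,278.4394      17,113.7574
  4     1,875.00     1,301.8224     5,207.2897      26,036.4483
  5    51,875.00    32,877.3042   164,386.5211     986,319.1265
  Σ                 38,879.1638   178,708.4842   1,042,266.4873
P = 38,879.1638.
Convexity = Σ t(t+1)·PV / [P·(1+y)²] = 1,042,266.4873 / (38,879.1638 × 1.200120) = 22.33763.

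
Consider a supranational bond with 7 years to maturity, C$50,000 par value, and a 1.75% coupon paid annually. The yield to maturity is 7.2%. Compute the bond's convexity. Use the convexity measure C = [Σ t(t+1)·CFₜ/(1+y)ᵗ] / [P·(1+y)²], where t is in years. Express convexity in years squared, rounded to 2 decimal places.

44.76

With y = 0.072:
  t   CF        PV=CF/(1+0.072)^t    t·PV        t(t+1)·PV
  1       875.00       816.2313       816.2313       1,632.4627
  2       875.00       761.4098     1,522.8197       4,568.4590
  3       875.00       710.2704     2,130.8111       8,523.2444
  4       875.00       662.5656     2,650.2626      13,251.3128
  5       875.00       618.0650     3,090.3248      18,541.9489
  6       875.00       576.5531     3,459.3188      24,215.2318
  7    50,875.00    31,270.9392   218,896.5742   1,751,172.5935
  Σ                 35,416.0345   232,566.3425   1,821,905.2532
P = 35,416.0345.
Convexity = Σ t(t+1)·PV / [P·(1+y)²] = 1,821,905.2532 / (35,416.0345 × 1.149184) = 44.76476.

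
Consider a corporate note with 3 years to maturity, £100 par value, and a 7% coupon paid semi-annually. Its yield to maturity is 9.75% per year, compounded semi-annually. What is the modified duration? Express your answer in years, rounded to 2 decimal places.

Periodic yield y = 0.04875. First find Macaulay duration:
  t   CF        PV=CF/(1+0.04875)^t    t·PV
  1         3.50         3.3373         3.3373
  2         3.50         3.1822         6.3644
  3         3.50         3.0343         9.1028
  4         3.50         2.8932        11.5728
  5         3.50         2.7587        13.7936
  6       103.50        77.7873       466.7236
  Σ                     92.9929       510.8945
P = 92.9929; Macaulay duration = 510.8945 / 92.9929 = 5.49391 half-year periods = 2.74695 years.
Modified duration = D_Mac / (1 + y) = 2.74695 / 1.04875 = 2.61926 years.

2.62 years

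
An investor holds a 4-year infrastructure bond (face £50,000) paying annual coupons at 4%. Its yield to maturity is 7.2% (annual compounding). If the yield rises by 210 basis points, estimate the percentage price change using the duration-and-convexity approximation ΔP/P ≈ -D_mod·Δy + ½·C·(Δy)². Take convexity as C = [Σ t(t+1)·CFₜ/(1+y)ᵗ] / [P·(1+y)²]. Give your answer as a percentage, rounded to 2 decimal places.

-7.01%

With y = 0.072:
  t   CF        PV=CF/(1+0.072)^t    t·PV        t(t+1)·PV
  1     2,000.00     1,865.6716     1,865.6716       3,731.3433
  2     2,000.00     1,740.3653     3,480.7307      10,442.1920
  3     2,000.00     1,623.4751     4,870.4254      19,481.7015
  4    52,000.00    39,375.3296   157,501.3184     787,506.5921
  Σ                 44,604.8417   167,718.1461     821,161.8289
P = 44,604.8417; D_Mac = 3.76009 yrs; D_mod = 3.50755 yrs; C = 16.01980.
Duration effect: -3.50755 × (+0.021) = -0.073658
Convexity effect: 0.5 × 16.01980 × (0.021)² = +0.0035324
ΔP/P ≈ -0.073658 + 0.0035324 = -0.070126 = -7.0126%.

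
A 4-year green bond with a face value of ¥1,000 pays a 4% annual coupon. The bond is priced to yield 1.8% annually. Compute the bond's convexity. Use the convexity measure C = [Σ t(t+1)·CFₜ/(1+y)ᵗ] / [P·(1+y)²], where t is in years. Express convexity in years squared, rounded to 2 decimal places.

17.92

With y = 0.018:
  t   CF        PV=CF/(1+0.018)^t    t·PV        t(t+1)·PV
  1        40.00        39.2927        39.2927          78.5855
  2        40.00        38.5980        77.1959         231.5878
  3        40.00        37.9155       113.7465         454.9859
  4     1,040.00       968.3720     3,873.4880      19,367.4402
  Σ                  1,084.1782     4,103.7232      20,132.5993
P = 1,084.1782.
Convexity = Σ t(t+1)·PV / [P·(1+y)²] = 20,132.5993 / (1,084.1782 × 1.036324) = 17.91858.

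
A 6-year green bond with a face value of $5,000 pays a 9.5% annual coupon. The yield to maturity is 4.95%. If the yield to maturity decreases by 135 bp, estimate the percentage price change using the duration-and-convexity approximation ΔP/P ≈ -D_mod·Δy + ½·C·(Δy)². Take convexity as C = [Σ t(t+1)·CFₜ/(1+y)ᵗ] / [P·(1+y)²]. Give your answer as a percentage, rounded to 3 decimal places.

+6.654%

With y = 0.0495:
  t   CF        PV=CF/(1+0.0495)^t    t·PV        t(t+1)·PV
  1       475.00       452.5965       452.5965         905.1929
  2       475.00       431.2496       862.4992       2,587.4977
  3       475.00       410.9096     1,232.7288       4,930.9151
  4       475.00       391.5289     1,566.1156       7,830.5782
  5       475.00       373.0623     1,865.3116      11,191.8698
  6     5,475.00     4,097.2217    24,583.3303     172,083.3121
  Σ                  6,156.5686    30,562.5821     199,529.3660
P = 6,156.5686; D_Mac = 4.96422 yrs; D_mod = 4.73008 yrs; C = 29.42410.
Duration effect: -4.73008 × (-0.0135) = +0.063856
Convexity effect: 0.5 × 29.42410 × (-0.0135)² = +0.0026813
ΔP/P ≈ +0.063856 + 0.0026813 = +0.066537 = +6.6537%.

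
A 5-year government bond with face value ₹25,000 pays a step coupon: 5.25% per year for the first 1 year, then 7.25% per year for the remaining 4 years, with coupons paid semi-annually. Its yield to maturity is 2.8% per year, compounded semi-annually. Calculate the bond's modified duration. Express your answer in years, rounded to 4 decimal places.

4.3557 years

Periodic yield y = 0.014. First find Macaulay duration:
  t   CF        PV=CF/(1+0.014)^t    t·PV
  1       656.25       647.1893       647.1893
  2       656.25       638.2538     1,276.5076
  3       906.25       869.2289     2,607.6867
  4       906.25       857.2277     3,428.9108
  5       906.25       845.3922     4,226.9611
  6       906.25       833.7201     5,002.3208
  7       906.25       822.2092     5,755.4644
  8       906.25       810.8572     6,486.8576
  9       906.25       799.6619     7,196.9574
  10   25,906.25    22,543.6899   225,436.8992
  Σ                 29,667.4304   262,065.7550
P = 29,667.4304; Macaulay duration = 262,065.7550 / 29,667.4304 = 8.83345 half-year periods = 4.41672 years.
Modified duration = D_Mac / (1 + y) = 4.41672 / 1.014 = 4.35574 years.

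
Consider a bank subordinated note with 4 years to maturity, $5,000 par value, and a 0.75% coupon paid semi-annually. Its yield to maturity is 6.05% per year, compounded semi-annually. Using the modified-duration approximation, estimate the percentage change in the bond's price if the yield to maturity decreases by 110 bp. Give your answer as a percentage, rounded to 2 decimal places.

Periodic yield y = 0.03025. Modified duration first:
  t   CF        PV=CF/(1+0.03025)^t    t·PV
  1        18.75        18.1995        18.1995
  2        18.75        17.6651        35.3302
  3        18.75        17.1464        51.4393
  4        18.75        16.6430        66.5719
  5        18.75        16.1543        80.7715
  6        18.75        15.6800        94.0799
  7        18.75        15.2196       106.5371
  8     5,018.75     3,954.1631    31,633.3047
  Σ                  4,070.8709    32,086.2340
P = 4,070.8709; D_Mac = 7.88191 half-year periods = 3.94095 yrs; D_mod = 3.94095/(1+0.03025) = 3.82524 yrs.
ΔP/P ≈ -D_mod · Δy = -3.82524 × (-0.011) = +0.042078 = +4.2078%.

+4.21%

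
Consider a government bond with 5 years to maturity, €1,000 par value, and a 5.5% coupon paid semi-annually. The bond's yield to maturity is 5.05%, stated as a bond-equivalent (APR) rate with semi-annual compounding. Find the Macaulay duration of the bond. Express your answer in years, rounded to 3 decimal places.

4.445 years

Periodic yield y = 0.02525. Discount each cash flow and weight by its period:
  t   CF        PV=CF/(1+0.02525)^t    t·PV
  1        27.50        26.8227        26.8227
  2        27.50        26.1621        52.3243
  3        27.50        25.5178        76.5534
  4        27.50        24.8894        99.5574
  5        27.50        24.2764       121.3819
  6        27.50        23.6785       142.0709
  7        27.50        23.0953       161.6673
  8        27.50        22.5265       180.2123
  9        27.50        21.9718       197.7458
  10    1,027.50       800.7262     8,007.2622
  Σ                  1,019.6667     9,065.5983
Price P = Σ PV = 1,019.6667.
Macaulay duration = Σ(t·PV) / P = 9,065.5983 / 1,019.6667 = 8.89075 half-year periods.
In years: 8.89075 / 2 = 4.44537 years.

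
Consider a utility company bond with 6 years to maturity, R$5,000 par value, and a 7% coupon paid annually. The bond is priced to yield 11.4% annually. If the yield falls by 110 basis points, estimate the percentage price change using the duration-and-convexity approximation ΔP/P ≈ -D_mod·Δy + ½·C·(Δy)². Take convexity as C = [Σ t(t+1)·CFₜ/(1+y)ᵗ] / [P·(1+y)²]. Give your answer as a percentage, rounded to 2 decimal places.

+5.09%

With y = 0.114:
  t   CF        PV=CF/(1+0.114)^t    t·PV        t(t+1)·PV
  1       350.00       314.1831       314.1831         628.3662
  2       350.00       282.0315       564.0631       1,692.1892
  3       350.00       253.1701       759.5104       3,038.0416
  4       350.00       227.2622       909.0490       4,545.2448
  5       350.00       204.0056     1,020.0280       6,120.1680
  6     5,350.00     2,799.2561    16,795.5367     117,568.7572
  Σ                  4,079.9088    20,362.3703     133,592.7670
P = 4,079.9088; D_Mac = 4.99089 yrs; D_mod = 4.48015 yrs; C = 26.38530.
Duration effect: -4.48015 × (-0.011) = +0.049282
Convexity effect: 0.5 × 26.38530 × (-0.011)² = +0.0015963
ΔP/P ≈ +0.049282 + 0.0015963 = +0.050878 = +5.0878%.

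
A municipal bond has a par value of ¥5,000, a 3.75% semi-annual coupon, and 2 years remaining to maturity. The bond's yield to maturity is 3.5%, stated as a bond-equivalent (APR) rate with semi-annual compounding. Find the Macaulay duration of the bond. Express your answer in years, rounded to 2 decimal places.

1.95 years

Periodic yield y = 0.0175. Discount each cash flow and weight by its period:
  t   CF        PV=CF/(1+0.0175)^t    t·PV
  1        93.75        92.1376        92.1376
  2        93.75        90.5529       181.1058
  3        93.75        88.9955       266.9865
  4     5,093.75     4,752.2574    19,009.0296
  Σ                  5,023.9434    19,549.2595
Price P = Σ PV = 5,023.9434.
Macaulay duration = Σ(t·PV) / P = 19,549.2595 / 5,023.9434 = 3.89122 half-year periods.
In years: 3.89122 / 2 = 1.94561 years.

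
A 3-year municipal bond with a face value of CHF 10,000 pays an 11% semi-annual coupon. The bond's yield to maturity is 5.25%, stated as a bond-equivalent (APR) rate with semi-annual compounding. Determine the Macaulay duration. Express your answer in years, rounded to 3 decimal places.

Periodic yield y = 0.02625. Discount each cash flow and weight by its period:
  t   CF        PV=CF/(1+0.02625)^t    t·PV
  1       550.00       535.9318       535.9318
  2       550.00       522.2234     1,044.4469
  3       550.00       508.8657     1,526.5971
  4       550.00       495.8496     1,983.3986
  5       550.00       483.1665     2,415.8326
  6    10,550.00     9,030.9500    54,185.7001
  Σ                 11,576.9871    61,691.9071
Price P = Σ PV = 11,576.9871.
Macaulay duration = Σ(t·PV) / P = 61,691.9071 / 11,576.9871 = 5.32884 half-year periods.
In years: 5.32884 / 2 = 2.66442 years.

2.664 years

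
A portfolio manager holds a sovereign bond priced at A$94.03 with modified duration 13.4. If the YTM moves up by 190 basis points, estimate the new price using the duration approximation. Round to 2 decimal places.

A$70.09

Duration approximation: ΔP/P ≈ -D_mod · Δy = -13.4 × (+0.019) = -0.254600.
New price ≈ 94.03 × (1 - 0.254600) = 70.089962.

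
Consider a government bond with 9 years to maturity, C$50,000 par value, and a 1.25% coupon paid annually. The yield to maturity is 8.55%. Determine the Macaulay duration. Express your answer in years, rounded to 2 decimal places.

Periodic yield y = 0.0855. Discount each cash flow and weight by its year:
  t   CF        PV=CF/(1+0.0855)^t    t·PV
  1       625.00       575.7715       575.7715
  2       625.00       530.4206     1,060.8411
  3       625.00       488.6417     1,465.9251
  4       625.00       450.1536     1,800.6143
  5       625.00       414.6970     2,073.4849
  6       625.00       382.0332     2,292.1989
  7       625.00       351.9421     2,463.5947
  8       625.00       324.2212     2,593.7695
  9    50,625.00    24,193.3822   217,740.4397
  Σ                 27,711.2630   232,066.6399
Price P = Σ PV = 27,711.2630.
Macaulay duration = Σ(t·PV) / P = 232,066.6399 / 27,711.2630 = 8.37445 years.

8.37 years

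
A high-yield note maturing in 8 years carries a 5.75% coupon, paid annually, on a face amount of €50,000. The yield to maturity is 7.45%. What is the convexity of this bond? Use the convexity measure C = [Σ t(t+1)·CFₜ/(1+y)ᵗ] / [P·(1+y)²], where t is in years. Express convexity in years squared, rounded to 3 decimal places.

With y = 0.0745:
  t   CF        PV=CF/(1+0.0745)^t    t·PV        t(t+1)·PV
  1     2,875.00     2,675.6631     2,675.6631       5,351.3262
  2     2,875.00     2,490.1471     4,980.2943      14,940.8828
  3     2,875.00     2,317.4938     6,952.4815      27,809.9262
  4     2,875.00     2,156.8114     8,627.2456      43,136.2279
  5     2,875.00     2,007.2698    10,036.3490      60,218.0939
  6     2,875.00     1,868.0966    11,208.5796      78,460.0572
  7     2,875.00     1,738.5729    12,170.0104      97,360.0834
  8    52,875.00    29,757.6767   238,061.4140   2,142,552.7257
  Σ                 45,011.7315   294,712.0375   2,469,829.3233
P = 45,011.7315.
Convexity = Σ t(t+1)·PV / [P·(1+y)²] = 2,469,829.3233 / (45,011.7315 × 1.154550) = 47.52568.

47.526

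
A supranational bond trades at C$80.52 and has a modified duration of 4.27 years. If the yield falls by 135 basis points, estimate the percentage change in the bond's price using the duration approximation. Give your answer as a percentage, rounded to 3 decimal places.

+5.765%

Duration approximation: ΔP/P ≈ -D_mod · Δy = -4.27 × (-0.0135) = +0.057645.
As a percentage: +5.7645%.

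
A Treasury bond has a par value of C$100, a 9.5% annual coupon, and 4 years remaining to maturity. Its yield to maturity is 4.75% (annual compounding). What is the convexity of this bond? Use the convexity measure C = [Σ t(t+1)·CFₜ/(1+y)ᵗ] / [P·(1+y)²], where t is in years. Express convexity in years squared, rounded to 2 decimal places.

15.50

With y = 0.0475:
  t   CF        PV=CF/(1+0.0475)^t    t·PV        t(t+1)·PV
  1         9.50         9.0692         9.0692          18.1384
  2         9.50         8.6580        17.3159          51.9478
  3         9.50         8.2654        24.7961          99.1843
  4       109.50        90.9490       363.7961       1,818.9803
  Σ                    116.9415       414.9772       1,988.2507
P = 116.9415.
Convexity = Σ t(t+1)·PV / [P·(1+y)²] = 1,988.2507 / (116.9415 × 1.097256) = 15.49510.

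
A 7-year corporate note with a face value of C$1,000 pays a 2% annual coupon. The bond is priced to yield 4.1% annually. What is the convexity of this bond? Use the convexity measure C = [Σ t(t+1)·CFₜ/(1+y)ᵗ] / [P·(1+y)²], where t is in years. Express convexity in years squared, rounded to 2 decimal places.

47.46

With y = 0.041:
  t   CF        PV=CF/(1+0.041)^t    t·PV        t(t+1)·PV
  1        20.00        19.2123        19.2123          38.4246
  2        20.00        18.4556        36.9112         110.7337
  3        20.00        17.7287        53.1862         212.7448
  4        20.00        17.0305        68.1219         340.6097
  5        20.00        16.3597        81.7987         490.7921
  6        20.00        15.7154        94.2924         660.0471
  7     1,020.00       769.9190     5,389.4333      43,115.4668
  Σ                    874.4213     5,742.9562      44,968.8189
P = 874.4213.
Convexity = Σ t(t+1)·PV / [P·(1+y)²] = 44,968.8189 / (874.4213 × 1.083681) = 47.45580.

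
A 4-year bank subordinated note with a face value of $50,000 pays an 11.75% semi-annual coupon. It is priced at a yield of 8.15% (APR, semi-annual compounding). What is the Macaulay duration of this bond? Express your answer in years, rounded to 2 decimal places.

Periodic yield y = 0.04075. Discount each cash flow and weight by its period:
  t   CF        PV=CF/(1+0.04075)^t    t·PV
  1     2,937.50     2,822.4838     2,822.4838
  2     2,937.50     2,711.9710     5,423.9419
  3     2,937.50     2,605.7852     7,817.3557
  4     2,937.50     2,503.7571    10,015.0285
  5     2,937.50     2,405.7239    12,028.6194
  6     2,937.50     2,311.5291    13,869.1744
  7     2,937.50     2,221.0224    15,547.1568
  8    52,937.50    38,458.4761   307,667.8086
  Σ                 56,040.7485   375,191.5690
Price P = Σ PV = 56,040.7485.
Macaulay duration = Σ(t·PV) / P = 375,191.5690 / 56,040.7485 = 6.69498 half-year periods.
In years: 6.69498 / 2 = 3.34749 years.

3.35 years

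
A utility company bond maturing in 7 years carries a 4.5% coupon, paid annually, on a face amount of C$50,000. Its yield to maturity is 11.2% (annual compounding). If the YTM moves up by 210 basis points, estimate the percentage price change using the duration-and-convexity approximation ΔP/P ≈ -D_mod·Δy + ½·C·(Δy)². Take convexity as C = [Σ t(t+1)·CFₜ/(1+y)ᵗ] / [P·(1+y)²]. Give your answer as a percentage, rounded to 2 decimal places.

With y = 0.112:
  t   CF        PV=CF/(1+0.112)^t    t·PV        t(t+1)·PV
  1     2,250.00     2,023.3813     2,023.3813       4,046.7626
  2     2,250.00     1,819.5875     3,639.1750      10,917.5250
  3     2,250.00     1,636.3197     4,908.9591      19,635.8363
  4     2,250.00     1,471.5105     5,886.0421      29,430.2103
  5     2,250.00     1,323.3008     6,616.5041      39,699.0246
  6     2,250.00     1,190.0187     7,140.1123      49,980.7864
  7    52,250.00    24,851.5101   173,960.5708   1,391,684.5666
  Σ                 34,315.6287   204,174.7447   1,545,394.7117
P = 34,315.6287; D_Mac = 5.94991 yrs; D_mod = 5.35063 yrs; C = 36.41983.
Duration effect: -5.35063 × (+0.021) = -0.112363
Convexity effect: 0.5 × 36.41983 × (0.021)² = +0.0080306
ΔP/P ≈ -0.112363 + 0.0080306 = -0.104333 = -10.4333%.

-10.43%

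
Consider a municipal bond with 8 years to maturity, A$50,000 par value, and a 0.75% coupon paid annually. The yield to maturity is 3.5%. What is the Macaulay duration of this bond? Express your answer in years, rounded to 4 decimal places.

Periodic yield y = 0.035. Discount each cash flow and weight by its year:
  t   CF        PV=CF/(1+0.035)^t    t·PV
  1       375.00       362.3188       362.3188
  2       375.00       350.0665       700.1330
  3       375.00       338.2285     1,014.6855
  4       375.00       326.7908     1,307.1633
  5       375.00       315.7399     1,578.6997
  6       375.00       305.0627     1,830.3764
  7       375.00       294.7466     2,063.2263
  8    50,375.00    38,255.3571   306,042.8572
  Σ                 40,548.3111   314,899.4603
Price P = Σ PV = 40,548.3111.
Macaulay duration = Σ(t·PV) / P = 314,899.4603 / 40,548.3111 = 7.76603 years.

7.7660 years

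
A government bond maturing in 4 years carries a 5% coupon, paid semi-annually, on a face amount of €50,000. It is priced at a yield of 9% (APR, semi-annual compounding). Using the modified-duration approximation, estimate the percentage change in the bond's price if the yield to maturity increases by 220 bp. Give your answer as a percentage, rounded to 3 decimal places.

-7.675%

Periodic yield y = 0.045. Modified duration first:
  t   CF        PV=CF/(1+0.045)^t    t·PV
  1     1,250.00     1,196.1722     1,196.1722
  2     1,250.00     1,144.6624     2,289.3249
  3     1,250.00     1,095.3708     3,286.1123
  4     1,250.00     1,048.2017     4,192.8067
  5     1,250.00     1,003.0638     5,015.3190
  6     1,250.00       959.8697     5,759.2180
  7     1,250.00       918.5356     6,429.7490
  8    51,250.00    36,038.2378   288,305.9021
  Σ                 43,404.1139   316,474.6042
P = 43,404.1139; D_Mac = 7.29135 half-year periods = 3.64568 yrs; D_mod = 3.64568/(1+0.045) = 3.48868 yrs.
ΔP/P ≈ -D_mod · Δy = -3.48868 × (+0.022) = -0.076751 = -7.6751%.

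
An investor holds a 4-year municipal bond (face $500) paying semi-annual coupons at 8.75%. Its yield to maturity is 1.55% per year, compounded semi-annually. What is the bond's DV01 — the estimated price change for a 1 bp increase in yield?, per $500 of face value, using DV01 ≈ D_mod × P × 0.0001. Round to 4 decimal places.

Periodic yield y = 0.00775.
  t   CF        PV=CF/(1+0.00775)^t    t·PV
  1       21.875        21.7068        21.7068
  2       21.875        21.5398        43.0797
  3       21.875        21.3742        64.1226
  4       21.875        21.2098        84.8393
  5       21.875        21.0467       105.2335
  6       21.875        20.8848       125.3091
  7       21.875        20.7242       145.0696
  8      521.875       490.6186     3,924.9491
  Σ                    639.1050     4,514.3095
P = 639.1050; D_Mac = 7.06349 half-year periods = 3.53174 yrs; D_mod = 3.50458 yrs.
DV01 ≈ 3.50458 × 639.1050 × 0.0001 = 0.223980.

$0.2240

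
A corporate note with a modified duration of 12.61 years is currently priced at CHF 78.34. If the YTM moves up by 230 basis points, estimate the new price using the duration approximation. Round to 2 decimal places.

Duration approximation: ΔP/P ≈ -D_mod · Δy = -12.61 × (+0.023) = -0.290030.
New price ≈ 78.34 × (1 - 0.290030) = 55.6190498.

CHF 55.62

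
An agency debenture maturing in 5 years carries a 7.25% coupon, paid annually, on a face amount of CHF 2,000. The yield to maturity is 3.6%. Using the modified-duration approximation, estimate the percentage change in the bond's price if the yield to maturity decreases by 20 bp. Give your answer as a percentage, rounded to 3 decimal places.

+0.853%

Periodic yield y = 0.036. Modified duration first:
  t   CF        PV=CF/(1+0.036)^t    t·PV
  1       145.00       139.9614       139.9614
  2       145.00       135.0979       270.1957
  3       145.00       130.4033       391.2100
  4       145.00       125.8720       503.4878
  5     2,145.00     1,797.3329     8,986.6644
  Σ                  2,328.6674    10,291.5194
P = 2,328.6674; D_Mac = 4.41949 yrs; D_mod = 4.41949/(1+0.036) = 4.26592 yrs.
ΔP/P ≈ -D_mod · Δy = -4.26592 × (-0.002) = +0.008532 = +0.8532%.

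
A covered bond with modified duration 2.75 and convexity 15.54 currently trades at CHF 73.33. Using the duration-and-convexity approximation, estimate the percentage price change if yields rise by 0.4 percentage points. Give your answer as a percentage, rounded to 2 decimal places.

Duration effect: -D_mod·Δy = -2.75 × (+0.004) = -0.011000
Convexity effect: ½·C·(Δy)² = 0.5 × 15.54 × (0.004)² = +0.00012432
ΔP/P ≈ -0.011000 + 0.00012432 = -0.01087568
= -1.087568%.

-1.09%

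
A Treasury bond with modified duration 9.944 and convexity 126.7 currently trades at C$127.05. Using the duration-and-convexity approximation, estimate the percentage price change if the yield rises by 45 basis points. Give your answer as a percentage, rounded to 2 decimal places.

Duration effect: -D_mod·Δy = -9.944 × (+0.0045) = -0.044748
Convexity effect: ½·C·(Δy)² = 0.5 × 126.7 × (0.0045)² = +0.0012828375
ΔP/P ≈ -0.044748 + 0.0012828375 = -0.0434651625
= -4.34651625%.

-4.35%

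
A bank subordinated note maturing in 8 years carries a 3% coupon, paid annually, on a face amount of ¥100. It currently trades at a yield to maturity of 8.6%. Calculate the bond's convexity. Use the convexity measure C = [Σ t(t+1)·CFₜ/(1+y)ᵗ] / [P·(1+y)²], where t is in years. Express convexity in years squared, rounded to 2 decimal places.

51.41

With y = 0.086:
  t   CF        PV=CF/(1+0.086)^t    t·PV        t(t+1)·PV
  1         3.00         2.7624         2.7624           5.5249
  2         3.00         2.5437         5.0873          15.2620
  3         3.00         2.3422         7.0267          28.1069
  4         3.00         2.1568         8.6270          43.1352
  5         3.00         1.9860         9.9298          59.5790
  6         3.00         1.8287        10.9722          76.8054
  7         3.00         1.6839        11.7872          94.2976
  8       103.00        53.2352       425.8813       3,832.9320
  Σ                     68.5388       482.0741       4,155.6430
P = 68.5388.
Convexity = Σ t(t+1)·PV / [P·(1+y)²] = 4,155.6430 / (68.5388 × 1.179396) = 51.40933.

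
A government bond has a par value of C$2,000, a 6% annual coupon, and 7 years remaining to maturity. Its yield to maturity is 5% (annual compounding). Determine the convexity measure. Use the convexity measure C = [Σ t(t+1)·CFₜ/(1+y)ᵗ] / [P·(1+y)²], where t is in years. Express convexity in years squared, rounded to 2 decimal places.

40.75

With y = 0.05:
  t   CF        PV=CF/(1+0.05)^t    t·PV        t(t+1)·PV
  1       120.00       114.2857       114.2857         228.5714
  2       120.00       108.8435       217.6871         653.0612
  3       120.00       103.6605       310.9815       1,243.9261
  4       120.00        98.7243       394.8972       1,974.4859
  5       120.00        94.0231       470.1157       2,820.6942
  6       120.00        89.5458       537.2751       3,760.9256
  7     2,120.00     1,506.6444    10,546.5109      84,372.0875
  Σ                  2,115.7275    12,591.7532      95,053.7520
P = 2,115.7275.
Convexity = Σ t(t+1)·PV / [P·(1+y)²] = 95,053.7520 / (2,115.7275 × 1.102500) = 40.75031.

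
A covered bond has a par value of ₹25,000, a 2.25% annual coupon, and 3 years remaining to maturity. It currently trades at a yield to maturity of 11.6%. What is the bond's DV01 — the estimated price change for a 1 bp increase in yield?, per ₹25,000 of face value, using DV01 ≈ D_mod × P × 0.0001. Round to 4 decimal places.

₹5.0700

Periodic yield y = 0.116.
  t   CF        PV=CF/(1+0.116)^t    t·PV
  1       562.50       504.0323       504.0323
  2       562.50       451.6418       903.2836
  3    25,562.50    18,391.2286    55,173.6857
  Σ                 19,346.9026    56,581.0015
P = 19,346.9026; D_Mac = 2.92455 yrs; D_mod = 2.62057 yrs.
DV01 ≈ 2.62057 × 19,346.9026 × 0.0001 = 5.069982.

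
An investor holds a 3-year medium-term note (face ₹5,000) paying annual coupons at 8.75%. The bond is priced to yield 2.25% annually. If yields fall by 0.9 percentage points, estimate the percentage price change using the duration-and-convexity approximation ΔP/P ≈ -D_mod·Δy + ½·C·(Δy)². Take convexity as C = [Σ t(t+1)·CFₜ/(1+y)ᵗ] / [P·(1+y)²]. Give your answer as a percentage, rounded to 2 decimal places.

With y = 0.0225:
  t   CF        PV=CF/(1+0.0225)^t    t·PV        t(t+1)·PV
  1       437.50       427.8729       427.8729         855.7457
  2       437.50       418.4576       836.9151       2,510.7454
  3     5,437.50     5,086.3861    15,259.1582      61,036.6327
  Σ                  5,932.7165    16,523.9462      64,403.1238
P = 5,932.7165; D_Mac = 2.78522 yrs; D_mod = 2.72394 yrs; C = 10.38309.
Duration effect: -2.72394 × (-0.009) = +0.024515
Convexity effect: 0.5 × 10.38309 × (-0.009)² = +0.0004205
ΔP/P ≈ +0.024515 + 0.0004205 = +0.024936 = +2.4936%.

+2.49%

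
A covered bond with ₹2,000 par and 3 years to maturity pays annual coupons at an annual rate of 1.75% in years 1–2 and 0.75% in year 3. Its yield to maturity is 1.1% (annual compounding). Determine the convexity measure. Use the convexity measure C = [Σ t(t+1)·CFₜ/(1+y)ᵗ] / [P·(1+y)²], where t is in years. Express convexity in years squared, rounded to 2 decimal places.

11.47

With y = 0.011:
  t   CF        PV=CF/(1+0.011)^t    t·PV        t(t+1)·PV
  1        35.00        34.6192        34.6192          69.2384
  2        35.00        34.2425        68.4850         205.4551
  3     2,015.00     1,949.9415     5,849.8245      23,399.2981
  Σ                  2,018.8032     5,952.9287      23,673.9916
P = 2,018.8032.
Convexity = Σ t(t+1)·PV / [P·(1+y)²] = 23,673.9916 / (2,018.8032 × 1.022121) = 11.47295.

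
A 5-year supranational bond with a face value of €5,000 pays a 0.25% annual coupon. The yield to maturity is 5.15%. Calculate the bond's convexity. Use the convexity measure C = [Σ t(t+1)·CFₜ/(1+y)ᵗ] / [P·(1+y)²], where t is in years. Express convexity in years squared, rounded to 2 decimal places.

26.93

With y = 0.0515:
  t   CF        PV=CF/(1+0.0515)^t    t·PV        t(t+1)·PV
  1        12.50        11.8878        11.8878          23.7756
  2        12.50        11.3055        22.6111          67.8333
  3        12.50        10.7518        32.2555         129.0219
  4        12.50        10.2252        40.9009         204.5045
  5     5,012.50     3,899.4917    19,497.4585     116,984.7511
  Σ                  3,943.6621    19,605.1138     117,409.8863
P = 3,943.6621.
Convexity = Σ t(t+1)·PV / [P·(1+y)²] = 117,409.8863 / (3,943.6621 × 1.105652) = 26.92690.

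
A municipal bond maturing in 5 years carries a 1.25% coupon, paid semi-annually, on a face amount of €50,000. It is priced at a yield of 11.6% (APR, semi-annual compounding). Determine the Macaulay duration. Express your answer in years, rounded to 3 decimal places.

4.813 years

Periodic yield y = 0.058. Discount each cash flow and weight by its period:
  t   CF        PV=CF/(1+0.058)^t    t·PV
  1       312.50       295.3686       295.3686
  2       312.50       279.1764       558.3528
  3       312.50       263.8718       791.6155
  4       312.50       249.4063       997.6250
  5       312.50       235.7337     1,178.6685
  6       312.50       222.8107     1,336.8641
  7       312.50       210.5961     1,474.1728
  8       312.50       199.0511     1,592.4092
  9       312.50       188.1391     1,693.2517
  10   50,312.50    28,629.8598   286,298.5976
  Σ                 30,774.0136   296,216.9258
Price P = Σ PV = 30,774.0136.
Macaulay duration = Σ(t·PV) / P = 296,216.9258 / 30,774.0136 = 9.62555 half-year periods.
In years: 9.62555 / 2 = 4.81278 years.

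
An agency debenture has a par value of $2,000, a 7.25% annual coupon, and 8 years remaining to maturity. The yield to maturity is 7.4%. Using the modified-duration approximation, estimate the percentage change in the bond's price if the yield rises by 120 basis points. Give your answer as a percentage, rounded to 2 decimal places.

-7.08%

Periodic yield y = 0.074. Modified duration first:
  t   CF        PV=CF/(1+0.074)^t    t·PV
  1       145.00       135.0093       135.0093
  2       145.00       125.7070       251.4140
  3       145.00       117.0456       351.1369
  4       145.00       108.9810       435.9241
  5       145.00       101.4721       507.3604
  6       145.00        94.4805       566.8832
  7       145.00        87.9707       615.7949
  8     2,145.00     1,211.6942     9,693.5540
  Σ                  1,982.3605    12,557.0767
P = 1,982.3605; D_Mac = 6.33441 yrs; D_mod = 6.33441/(1+0.074) = 5.89796 yrs.
ΔP/P ≈ -D_mod · Δy = -5.89796 × (+0.012) = -0.070775 = -7.0775%.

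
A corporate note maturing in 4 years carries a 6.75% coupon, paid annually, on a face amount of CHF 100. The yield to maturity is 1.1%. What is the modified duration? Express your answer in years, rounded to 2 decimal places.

3.63 years

Periodic yield y = 0.011. First find Macaulay duration:
  t   CF        PV=CF/(1+0.011)^t    t·PV
  1         6.75         6.6766         6.6766
  2         6.75         6.6039        13.2078
  3         6.75         6.5321        19.5962
  4       106.75       102.1794       408.7175
  Σ                    121.9919       448.1981
P = 121.9919; Macaulay duration = 448.1981 / 121.9919 = 3.67400 years.
Modified duration = D_Mac / (1 + y) = 3.67400 / 1.011 = 3.63402 years.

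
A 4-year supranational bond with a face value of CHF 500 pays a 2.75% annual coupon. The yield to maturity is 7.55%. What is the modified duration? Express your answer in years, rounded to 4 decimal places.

3.5571 years

Periodic yield y = 0.0755. First find Macaulay duration:
  t   CF        PV=CF/(1+0.0755)^t    t·PV
  1        13.75        12.7848        12.7848
  2        13.75        11.8873        23.7745
  3        13.75        11.0528        33.1583
  4       513.75       383.9814     1,535.9256
  Σ                    419.7062     1,605.6432
P = 419.7062; Macaulay duration = 1,605.6432 / 419.7062 = 3.82564 years.
Modified duration = D_Mac / (1 + y) = 3.82564 / 1.0755 = 3.55708 years.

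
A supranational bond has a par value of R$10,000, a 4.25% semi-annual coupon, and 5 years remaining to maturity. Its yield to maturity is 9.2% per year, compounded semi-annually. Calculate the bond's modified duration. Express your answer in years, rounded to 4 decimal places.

Periodic yield y = 0.046. First find Macaulay duration:
  t   CF        PV=CF/(1+0.046)^t    t·PV
  1       212.50       203.1549       203.1549
  2       212.50       194.2207       388.4414
  3       212.50       185.6795       557.0384
  4       212.50       177.5138       710.0553
  5       212.50       169.7073       848.5365
  6       212.50       162.2441       973.4644
  7       212.50       155.1091     1,085.7634
  8       212.50       148.2878     1,186.3025
  9       212.50       141.7666     1,275.8990
  10   10,212.50     6,513.5121    65,135.1210
  Σ                  8,051.1958    72,363.7767
P = 8,051.1958; Macaulay duration = 72,363.7767 / 8,051.1958 = 8.98795 half-year periods = 4.49398 years.
Modified duration = D_Mac / (1 + y) = 4.49398 / 1.046 = 4.29635 years.

4.2963 years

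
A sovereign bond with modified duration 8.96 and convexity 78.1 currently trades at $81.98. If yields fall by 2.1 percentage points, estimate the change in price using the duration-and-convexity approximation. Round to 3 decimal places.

+$16.837

Duration effect: -D_mod·Δy = -8.96 × (-0.021) = +0.188160
Convexity effect: ½·C·(Δy)² = 0.5 × 78.1 × (-0.021)² = +0.01722105
ΔP/P ≈ +0.188160 + 0.01722105 = +0.20538105
ΔP ≈ 81.98 × (+0.20538105) = +16.837138479.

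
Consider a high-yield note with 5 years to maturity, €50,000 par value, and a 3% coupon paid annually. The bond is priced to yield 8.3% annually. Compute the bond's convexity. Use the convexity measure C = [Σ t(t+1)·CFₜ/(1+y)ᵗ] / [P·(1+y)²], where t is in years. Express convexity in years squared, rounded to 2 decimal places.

23.38

With y = 0.083:
  t   CF        PV=CF/(1+0.083)^t    t·PV        t(t+1)·PV
  1     1,500.00     1,385.0416     1,385.0416       2,770.0831
  2     1,500.00     1,278.8934     2,557.7868       7,673.3604
  3     1,500.00     1,180.8803     3,542.6410      14,170.5640
  4     1,500.00     1,090.3789     4,361.5155      21,807.5777
  5    51,500.00    34,567.2592   172,836.2959   1,037,017.7754
  Σ                 39,502.4533   184,683.2808   1,083,439.3605
P = 39,502.4533.
Convexity = Σ t(t+1)·PV / [P·(1+y)²] = 1,083,439.3605 / (39,502.4533 × 1.172889) = 23.38426.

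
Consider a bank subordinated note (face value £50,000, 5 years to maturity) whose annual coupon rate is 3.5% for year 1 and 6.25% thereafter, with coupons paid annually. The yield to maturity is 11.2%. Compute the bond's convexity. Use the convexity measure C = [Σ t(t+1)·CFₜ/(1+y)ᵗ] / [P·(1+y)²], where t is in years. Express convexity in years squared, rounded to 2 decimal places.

With y = 0.112:
  t   CF        PV=CF/(1+0.112)^t    t·PV        t(t+1)·PV
  1     1,750.00     1,573.7410     1,573.7410       3,147.4820
  2     3,125.00     2,527.2049     5,054.4097      15,163.2291
  3     3,125.00     2,272.6662     6,817.9987      27,271.9948
  4     3,125.00     2,043.7646     8,175.0584      40,875.2920
  5    53,125.00    31,244.6027   156,223.0136     937,338.0814
  Σ                 39,661.9794   177,844.2214   1,023,796.0794
P = 39,661.9794.
Convexity = Σ t(t+1)·PV / [P·(1+y)²] = 1,023,796.0794 / (39,661.9794 × 1.236544) = 20.87515.

20.88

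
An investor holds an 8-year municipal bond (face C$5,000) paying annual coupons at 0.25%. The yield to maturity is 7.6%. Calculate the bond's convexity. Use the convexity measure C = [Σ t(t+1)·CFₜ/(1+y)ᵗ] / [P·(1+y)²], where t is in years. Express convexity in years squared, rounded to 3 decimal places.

With y = 0.076:
  t   CF        PV=CF/(1+0.076)^t    t·PV        t(t+1)·PV
  1        12.50        11.6171        11.6171          23.2342
  2        12.50        10.7966        21.5931          64.7794
  3        12.50        10.0340        30.1019         120.4078
  4        12.50         9.3253        37.3010         186.5052
  5        12.50         8.6666        43.3330         259.9979
  6        12.50         8.0545        48.3268         338.2873
  7        12.50         7.4856        52.3989         419.1912
  8     5,012.50     2,789.6917    22,317.5338     200,857.8046
  Σ                  2,855.6712    22,562.2057     202,270.2075
P = 2,855.6712.
Convexity = Σ t(t+1)·PV / [P·(1+y)²] = 202,270.2075 / (2,855.6712 × 1.157776) = 61.17855.

61.179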